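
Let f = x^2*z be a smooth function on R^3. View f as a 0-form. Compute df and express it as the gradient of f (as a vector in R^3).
df = (2*x*z) dx + (0) dy + (x^2) dz; grad f = (2*x*z, 0, x^2)

For a 0-form f, d f = (∂f/∂x) dx + (∂f/∂y) dy + (∂f/∂z) dz. The components of the vector representation are exactly the entries of grad f in Cartesian coordinates:
  ∂f/∂x = 2*x*z
  ∂f/∂y = 0
  ∂f/∂z = x^2.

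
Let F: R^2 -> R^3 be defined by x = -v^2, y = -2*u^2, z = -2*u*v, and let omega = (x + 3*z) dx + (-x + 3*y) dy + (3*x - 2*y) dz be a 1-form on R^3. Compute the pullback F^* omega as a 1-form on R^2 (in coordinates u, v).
F^* omega = (24*u^3 - 8*u^2*v - 4*u*v^2 + 6*v^3) du + (-8*u^3 + 18*u*v^2 + 2*v^3) dv

Using F^*(f dg) = (f ∘ F) d(g ∘ F), substitute each coordinate x_i by F_i(u, v) in f_i, and replace dx_i by d F_i = (∂F_i/∂u) du + (∂F_i/∂v) dv.
  For the x component: f_1(F) = v*(-6*u - v); d F_1 = (0) du + (-2*v) dv
  For the y component: f_2(F) = -6*u^2 + v^2; d F_2 = (-4*u) du + (0) dv
  For the z component: f_3(F) = 4*u^2 - 3*v^2; d F_3 = (-2*v) du + (-2*u) dv
Combining and collecting du, dv coefficients:
  coeff of du: 24*u^3 - 8*u^2*v - 4*u*v^2 + 6*v^3
  coeff of dv: -8*u^3 + 18*u*v^2 + 2*v^3
F^* omega = (24*u^3 - 8*u^2*v - 4*u*v^2 + 6*v^3) du + (-8*u^3 + 18*u*v^2 + 2*v^3) dv.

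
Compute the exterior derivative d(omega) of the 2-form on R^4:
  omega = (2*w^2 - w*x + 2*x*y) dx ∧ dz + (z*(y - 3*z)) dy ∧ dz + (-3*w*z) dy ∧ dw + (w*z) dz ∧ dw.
d(omega) = (-2*x) dx ∧ dy ∧ dz + (4*w - x) dx ∧ dz ∧ dw + (3*w) dy ∧ dz ∧ dw

For a 2-form omega = sum_{i<j} g_{ij} dx_i ∧ dx_j, the exterior derivative is
  d(omega) = sum_{i<j} d(g_{ij}) ∧ dx_i ∧ dx_j = sum_{i<j, k} (∂g_{ij}/∂x_k) dx_k ∧ dx_i ∧ dx_j.
Expand each term, using dx_k ∧ dx_i ∧ dx_j = sgn(permutation) dx_{(a)} ∧ dx_{(b)} ∧ dx_{(c)} with (a < b < c) sorted:
  d(2*w^2 - w*x + 2*x*y) includes (∂/∂y)(2*w^2 - w*x + 2*x*y) dy = (2*x) dy, which multiplied by dx ∧ dz gives (-2*x) dx ∧ dy ∧ dz
  d(2*w^2 - w*x + 2*x*y) includes (∂/∂w)(2*w^2 - w*x + 2*x*y) dw = (4*w - x) dw, which multiplied by dx ∧ dz gives (4*w - x) dx ∧ dz ∧ dw
  d(-3*w*z) includes (∂/∂z)(-3*w*z) dz = (-3*w) dz, which multiplied by dy ∧ dw gives (3*w) dy ∧ dz ∧ dw
Collecting like 3-forms: d(omega) = (-2*x) dx ∧ dy ∧ dz + (4*w - x) dx ∧ dz ∧ dw + (3*w) dy ∧ dz ∧ dw.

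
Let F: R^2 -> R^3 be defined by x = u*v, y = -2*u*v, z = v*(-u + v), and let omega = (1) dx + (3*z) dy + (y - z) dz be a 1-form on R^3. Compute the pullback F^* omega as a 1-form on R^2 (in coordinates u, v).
F^* omega = (v*(7*u*v - 5*v^2 + 1)) du + (7*u^2*v - 7*u*v^2 + u - 2*v^3) dv

Using F^*(f dg) = (f ∘ F) d(g ∘ F), substitute each coordinate x_i by F_i(u, v) in f_i, and replace dx_i by d F_i = (∂F_i/∂u) du + (∂F_i/∂v) dv.
  For the x component: f_1(F) = 1; d F_1 = (v) du + (u) dv
  For the y component: f_2(F) = 3*v*(-u + v); d F_2 = (-2*v) du + (-2*u) dv
  For the z component: f_3(F) = v*(-u - v); d F_3 = (-v) du + (-u + 2*v) dv
Combining and collecting du, dv coefficients:
  coeff of du: v*(7*u*v - 5*v^2 + 1)
  coeff of dv: 7*u^2*v - 7*u*v^2 + u - 2*v^3
F^* omega = (v*(7*u*v - 5*v^2 + 1)) du + (7*u^2*v - 7*u*v^2 + u - 2*v^3) dv.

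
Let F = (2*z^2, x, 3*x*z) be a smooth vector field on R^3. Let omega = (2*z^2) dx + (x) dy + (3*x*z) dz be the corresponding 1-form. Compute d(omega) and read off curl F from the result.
d(omega) = (0) dy ∧ dz + (z) dz ∧ dx + (1) dx ∧ dy; curl F = (0, z, 1)

d omega = sum_{i<j} (∂f_j/∂x_i - ∂f_i/∂x_j) dx_i ∧ dx_j. Under the identification (dy ∧ dz, dz ∧ dx, dx ∧ dy) ↔ (e_x, e_y, e_z), the coefficients are exactly the components of curl F. Compute:
  ∂R/∂y - ∂Q/∂z = (0) - (0) = 0
  ∂P/∂z - ∂R/∂x = (4*z) - (3*z) = z
  ∂Q/∂x - ∂P/∂y = (1) - (0) = 1.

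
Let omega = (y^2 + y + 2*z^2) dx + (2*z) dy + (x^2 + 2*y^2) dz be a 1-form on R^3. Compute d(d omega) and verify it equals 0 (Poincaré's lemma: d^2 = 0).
d(d omega) = 0

Step 1: d omega = sum_{i<j} (∂f_j/∂x_i - ∂f_i/∂x_j) dx_i ∧ dx_j:
  coeff of dx ∧ dy: -2*y - 1
  coeff of dx ∧ dz: 2*x - 4*z
  coeff of dy ∧ dz: 4*y - 2
Step 2: Apply d again to each 2-form coefficient. The only possible 3-form in R^3 is dx ∧ dy ∧ dz, with coefficient
  ∂(coeff of dy∧dz)/∂x - ∂(coeff of dx∧dz)/∂y + ∂(coeff of dx∧dy)/∂z
  = ∂/∂x (4*y - 2) - ∂/∂y (2*x - 4*z) + ∂/∂z (-2*y - 1).
Each of these terms simplifies to sums of mixed partials that cancel in pairs. The result is 0 (by equality of mixed partials for smooth functions — Schwarz / Clairaut).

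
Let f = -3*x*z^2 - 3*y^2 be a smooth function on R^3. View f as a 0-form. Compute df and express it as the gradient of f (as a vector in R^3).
df = (-3*z^2) dx + (-6*y) dy + (-6*x*z) dz; grad f = (-3*z^2, -6*y, -6*x*z)

For a 0-form f, d f = (∂f/∂x) dx + (∂f/∂y) dy + (∂f/∂z) dz. The components of the vector representation are exactly the entries of grad f in Cartesian coordinates:
  ∂f/∂x = -3*z^2
  ∂f/∂y = -6*y
  ∂f/∂z = -6*x*z.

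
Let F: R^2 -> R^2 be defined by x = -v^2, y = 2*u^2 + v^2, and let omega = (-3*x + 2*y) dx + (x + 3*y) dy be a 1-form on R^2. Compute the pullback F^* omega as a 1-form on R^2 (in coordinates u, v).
F^* omega = (8*u*(3*u^2 + v^2)) du + (4*u^2*v - 6*v^3) dv

Using F^*(f dg) = (f ∘ F) d(g ∘ F), substitute each coordinate x_i by F_i(u, v) in f_i, and replace dx_i by d F_i = (∂F_i/∂u) du + (∂F_i/∂v) dv.
  For the x component: f_1(F) = 4*u^2 + 5*v^2; d F_1 = (0) du + (-2*v) dv
  For the y component: f_2(F) = 6*u^2 + 2*v^2; d F_2 = (4*u) du + (2*v) dv
Combining and collecting du, dv coefficients:
  coeff of du: 8*u*(3*u^2 + v^2)
  coeff of dv: 4*u^2*v - 6*v^3
F^* omega = (8*u*(3*u^2 + v^2)) du + (4*u^2*v - 6*v^3) dv.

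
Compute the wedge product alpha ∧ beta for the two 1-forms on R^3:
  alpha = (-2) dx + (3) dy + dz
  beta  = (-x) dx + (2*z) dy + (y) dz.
alpha ∧ beta = (3*x - 4*z) dx ∧ dy + (x - 2*y) dx ∧ dz + (3*y - 2*z) dy ∧ dz

Distribute the wedge, using dx_i ∧ dx_j = -dx_j ∧ dx_i and dx_i ∧ dx_i = 0. For each pair (i, j) with i < j, the coefficient of dx_i ∧ dx_j in alpha ∧ beta is (alpha_i * beta_j - alpha_j * beta_i). Collecting: alpha ∧ beta = (3*x - 4*z) dx ∧ dy + (x - 2*y) dx ∧ dz + (3*y - 2*z) dy ∧ dz.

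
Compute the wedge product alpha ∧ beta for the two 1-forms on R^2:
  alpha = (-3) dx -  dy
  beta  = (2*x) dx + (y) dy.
alpha ∧ beta = (2*x - 3*y) dx ∧ dy

Distribute the wedge, using dx_i ∧ dx_j = -dx_j ∧ dx_i and dx_i ∧ dx_i = 0. For each pair (i, j) with i < j, the coefficient of dx_i ∧ dx_j in alpha ∧ beta is (alpha_i * beta_j - alpha_j * beta_i). Collecting: alpha ∧ beta = (2*x - 3*y) dx ∧ dy.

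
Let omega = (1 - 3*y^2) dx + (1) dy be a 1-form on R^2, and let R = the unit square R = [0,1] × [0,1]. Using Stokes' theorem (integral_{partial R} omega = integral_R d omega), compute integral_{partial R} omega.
integral_(partial R) omega = 3

Stokes: integral_partial_R omega = integral_R d omega with d omega = (∂Q/∂x - ∂P/∂y) dx ∧ dy.
  ∂Q/∂x = 0
  ∂P/∂y = -6*y
  integrand = ∂Q/∂x - ∂P/∂y = 6*y.
Integrating over R: integral_0^1 integral_0^1 (6*y) dx dy = 3.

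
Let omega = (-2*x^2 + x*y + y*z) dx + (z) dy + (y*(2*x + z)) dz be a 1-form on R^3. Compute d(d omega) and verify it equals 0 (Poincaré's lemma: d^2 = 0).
d(d omega) = 0

Step 1: d omega = sum_{i<j} (∂f_j/∂x_i - ∂f_i/∂x_j) dx_i ∧ dx_j:
  coeff of dx ∧ dy: -x - z
  coeff of dx ∧ dz: y
  coeff of dy ∧ dz: 2*x + z - 1
Step 2: Apply d again to each 2-form coefficient. The only possible 3-form in R^3 is dx ∧ dy ∧ dz, with coefficient
  ∂(coeff of dy∧dz)/∂x - ∂(coeff of dx∧dz)/∂y + ∂(coeff of dx∧dy)/∂z
  = ∂/∂x (2*x + z - 1) - ∂/∂y (y) + ∂/∂z (-x - z).
Each of these terms simplifies to sums of mixed partials that cancel in pairs. The result is 0 (by equality of mixed partials for smooth functions — Schwarz / Clairaut).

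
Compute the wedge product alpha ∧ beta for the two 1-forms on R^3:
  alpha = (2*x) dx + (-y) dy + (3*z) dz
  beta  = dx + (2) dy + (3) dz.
alpha ∧ beta = (4*x + y) dx ∧ dy + (6*x - 3*z) dx ∧ dz + (-3*y - 6*z) dy ∧ dz

Distribute the wedge, using dx_i ∧ dx_j = -dx_j ∧ dx_i and dx_i ∧ dx_i = 0. For each pair (i, j) with i < j, the coefficient of dx_i ∧ dx_j in alpha ∧ beta is (alpha_i * beta_j - alpha_j * beta_i). Collecting: alpha ∧ beta = (4*x + y) dx ∧ dy + (6*x - 3*z) dx ∧ dz + (-3*y - 6*z) dy ∧ dz.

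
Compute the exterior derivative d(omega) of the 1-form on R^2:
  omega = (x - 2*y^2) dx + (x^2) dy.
d(omega) = (2*x + 4*y) dx ∧ dy

For a 1-form omega = sum_i f_i dx_i, the exterior derivative is
  d(omega) = sum_{i < j} (∂f_j/∂x_i - ∂f_i/∂x_j) dx_i ∧ dx_j.
  coefficient of dx ∧ dy: ∂f_2/∂x - ∂f_1/∂y = ∂(x^2)/∂x - ∂(x - 2*y^2)/∂y = 2*x + 4*y
Assembling: d(omega) = (2*x + 4*y) dx ∧ dy.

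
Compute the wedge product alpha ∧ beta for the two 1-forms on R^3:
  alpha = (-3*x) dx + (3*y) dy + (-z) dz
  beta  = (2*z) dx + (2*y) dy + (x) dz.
alpha ∧ beta = (-6*y*(x + z)) dx ∧ dy + (-3*x^2 + 2*z^2) dx ∧ dz + (y*(3*x + 2*z)) dy ∧ dz

Distribute the wedge, using dx_i ∧ dx_j = -dx_j ∧ dx_i and dx_i ∧ dx_i = 0. For each pair (i, j) with i < j, the coefficient of dx_i ∧ dx_j in alpha ∧ beta is (alpha_i * beta_j - alpha_j * beta_i). Collecting: alpha ∧ beta = (-6*y*(x + z)) dx ∧ dy + (-3*x^2 + 2*z^2) dx ∧ dz + (y*(3*x + 2*z)) dy ∧ dz.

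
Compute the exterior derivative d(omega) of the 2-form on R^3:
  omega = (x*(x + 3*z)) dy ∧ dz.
d(omega) = (2*x + 3*z) dx ∧ dy ∧ dz

For a 2-form omega = sum_{i<j} g_{ij} dx_i ∧ dx_j, the exterior derivative is
  d(omega) = sum_{i<j} d(g_{ij}) ∧ dx_i ∧ dx_j = sum_{i<j, k} (∂g_{ij}/∂x_k) dx_k ∧ dx_i ∧ dx_j.
Expand each term, using dx_k ∧ dx_i ∧ dx_j = sgn(permutation) dx_{(a)} ∧ dx_{(b)} ∧ dx_{(c)} with (a < b < c) sorted:
  d(x*(x + 3*z)) includes (∂/∂x)(x*(x + 3*z)) dx = (2*x + 3*z) dx, which multiplied by dy ∧ dz gives (2*x + 3*z) dx ∧ dy ∧ dz
Collecting like 3-forms: d(omega) = (2*x + 3*z) dx ∧ dy ∧ dz.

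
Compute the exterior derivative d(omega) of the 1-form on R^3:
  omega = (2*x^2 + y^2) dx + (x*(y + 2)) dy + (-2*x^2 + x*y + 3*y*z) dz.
d(omega) = (2 - y) dx ∧ dy + (-4*x + y) dx ∧ dz + (x + 3*z) dy ∧ dz

For a 1-form omega = sum_i f_i dx_i, the exterior derivative is
  d(omega) = sum_{i < j} (∂f_j/∂x_i - ∂f_i/∂x_j) dx_i ∧ dx_j.
  coefficient of dx ∧ dy: ∂f_2/∂x - ∂f_1/∂y = ∂(x*(y + 2))/∂x - ∂(2*x^2 + y^2)/∂y = 2 - y
  coefficient of dx ∧ dz: ∂f_3/∂x - ∂f_1/∂z = ∂(-2*x^2 + x*y + 3*y*z)/∂x - ∂(2*x^2 + y^2)/∂z = -4*x + y
  coefficient of dy ∧ dz: ∂f_3/∂y - ∂f_2/∂z = ∂(-2*x^2 + x*y + 3*y*z)/∂y - ∂(x*(y + 2))/∂z = x + 3*z
Assembling: d(omega) = (2 - y) dx ∧ dy + (-4*x + y) dx ∧ dz + (x + 3*z) dy ∧ dz.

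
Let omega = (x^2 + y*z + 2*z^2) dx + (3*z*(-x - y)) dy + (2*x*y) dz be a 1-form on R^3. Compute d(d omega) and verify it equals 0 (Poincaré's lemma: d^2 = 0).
d(d omega) = 0

Step 1: d omega = sum_{i<j} (∂f_j/∂x_i - ∂f_i/∂x_j) dx_i ∧ dx_j:
  coeff of dx ∧ dy: -4*z
  coeff of dx ∧ dz: y - 4*z
  coeff of dy ∧ dz: 5*x + 3*y
Step 2: Apply d again to each 2-form coefficient. The only possible 3-form in R^3 is dx ∧ dy ∧ dz, with coefficient
  ∂(coeff of dy∧dz)/∂x - ∂(coeff of dx∧dz)/∂y + ∂(coeff of dx∧dy)/∂z
  = ∂/∂x (5*x + 3*y) - ∂/∂y (y - 4*z) + ∂/∂z (-4*z).
Each of these terms simplifies to sums of mixed partials that cancel in pairs. The result is 0 (by equality of mixed partials for smooth functions — Schwarz / Clairaut).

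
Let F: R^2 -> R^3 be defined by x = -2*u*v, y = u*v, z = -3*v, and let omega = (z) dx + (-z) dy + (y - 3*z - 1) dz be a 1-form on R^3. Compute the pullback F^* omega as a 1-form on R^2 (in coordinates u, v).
F^* omega = (9*v^2) du + (6*u*v - 27*v + 3) dv

Using F^*(f dg) = (f ∘ F) d(g ∘ F), substitute each coordinate x_i by F_i(u, v) in f_i, and replace dx_i by d F_i = (∂F_i/∂u) du + (∂F_i/∂v) dv.
  For the x component: f_1(F) = -3*v; d F_1 = (-2*v) du + (-2*u) dv
  For the y component: f_2(F) = 3*v; d F_2 = (v) du + (u) dv
  For the z component: f_3(F) = u*v + 9*v - 1; d F_3 = (0) du + (-3) dv
Combining and collecting du, dv coefficients:
  coeff of du: 9*v^2
  coeff of dv: 6*u*v - 27*v + 3
F^* omega = (9*v^2) du + (6*u*v - 27*v + 3) dv.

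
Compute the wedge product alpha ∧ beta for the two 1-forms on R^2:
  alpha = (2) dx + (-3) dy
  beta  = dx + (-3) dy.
alpha ∧ beta = (-3) dx ∧ dy

Distribute the wedge, using dx_i ∧ dx_j = -dx_j ∧ dx_i and dx_i ∧ dx_i = 0. For each pair (i, j) with i < j, the coefficient of dx_i ∧ dx_j in alpha ∧ beta is (alpha_i * beta_j - alpha_j * beta_i). Collecting: alpha ∧ beta = (-3) dx ∧ dy.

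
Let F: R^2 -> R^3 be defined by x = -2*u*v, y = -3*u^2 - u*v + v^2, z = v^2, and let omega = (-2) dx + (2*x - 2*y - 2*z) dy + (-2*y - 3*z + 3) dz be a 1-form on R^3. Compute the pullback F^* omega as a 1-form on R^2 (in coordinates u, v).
F^* omega = (-36*u^3 + 6*u^2*v + 26*u*v^2 + 4*v^3 + 4*v) du + (-6*u^3 + 26*u^2*v + 4*u*v^2 + 4*u - 18*v^3 + 6*v) dv

Using F^*(f dg) = (f ∘ F) d(g ∘ F), substitute each coordinate x_i by F_i(u, v) in f_i, and replace dx_i by d F_i = (∂F_i/∂u) du + (∂F_i/∂v) dv.
  For the x component: f_1(F) = -2; d F_1 = (-2*v) du + (-2*u) dv
  For the y component: f_2(F) = 6*u^2 - 2*u*v - 4*v^2; d F_2 = (-6*u - v) du + (-u + 2*v) dv
  For the z component: f_3(F) = 6*u^2 + 2*u*v - 5*v^2 + 3; d F_3 = (0) du + (2*v) dv
Combining and collecting du, dv coefficients:
  coeff of du: -36*u^3 + 6*u^2*v + 26*u*v^2 + 4*v^3 + 4*v
  coeff of dv: -6*u^3 + 26*u^2*v + 4*u*v^2 + 4*u - 18*v^3 + 6*v
F^* omega = (-36*u^3 + 6*u^2*v + 26*u*v^2 + 4*v^3 + 4*v) du + (-6*u^3 + 26*u^2*v + 4*u*v^2 + 4*u - 18*v^3 + 6*v) dv.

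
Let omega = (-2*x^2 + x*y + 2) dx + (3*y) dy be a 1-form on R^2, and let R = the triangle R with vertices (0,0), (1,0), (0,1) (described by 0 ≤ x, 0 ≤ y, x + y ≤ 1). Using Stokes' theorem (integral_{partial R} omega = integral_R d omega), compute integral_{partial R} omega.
integral_(partial R) omega = -1/6

Stokes: integral_partial_R omega = integral_R d omega with d omega = (∂Q/∂x - ∂P/∂y) dx ∧ dy.
  ∂Q/∂x = 0
  ∂P/∂y = x
  integrand = ∂Q/∂x - ∂P/∂y = -x.
Integrating over R: integral_0^1 integral_0^{1-x} (-x) dy dx = -1/6.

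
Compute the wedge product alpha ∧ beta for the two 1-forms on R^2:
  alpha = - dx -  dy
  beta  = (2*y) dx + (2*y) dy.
alpha ∧ beta = 0

Distribute the wedge, using dx_i ∧ dx_j = -dx_j ∧ dx_i and dx_i ∧ dx_i = 0. For each pair (i, j) with i < j, the coefficient of dx_i ∧ dx_j in alpha ∧ beta is (alpha_i * beta_j - alpha_j * beta_i). Collecting: alpha ∧ beta = 0.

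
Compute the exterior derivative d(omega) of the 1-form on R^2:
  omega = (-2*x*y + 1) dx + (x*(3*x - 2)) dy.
d(omega) = (8*x - 2) dx ∧ dy

For a 1-form omega = sum_i f_i dx_i, the exterior derivative is
  d(omega) = sum_{i < j} (∂f_j/∂x_i - ∂f_i/∂x_j) dx_i ∧ dx_j.
  coefficient of dx ∧ dy: ∂f_2/∂x - ∂f_1/∂y = ∂(x*(3*x - 2))/∂x - ∂(-2*x*y + 1)/∂y = 8*x - 2
Assembling: d(omega) = (8*x - 2) dx ∧ dy.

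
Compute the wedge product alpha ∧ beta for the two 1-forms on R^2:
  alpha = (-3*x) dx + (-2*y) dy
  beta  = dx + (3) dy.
alpha ∧ beta = (-9*x + 2*y) dx ∧ dy

Distribute the wedge, using dx_i ∧ dx_j = -dx_j ∧ dx_i and dx_i ∧ dx_i = 0. For each pair (i, j) with i < j, the coefficient of dx_i ∧ dx_j in alpha ∧ beta is (alpha_i * beta_j - alpha_j * beta_i). Collecting: alpha ∧ beta = (-9*x + 2*y) dx ∧ dy.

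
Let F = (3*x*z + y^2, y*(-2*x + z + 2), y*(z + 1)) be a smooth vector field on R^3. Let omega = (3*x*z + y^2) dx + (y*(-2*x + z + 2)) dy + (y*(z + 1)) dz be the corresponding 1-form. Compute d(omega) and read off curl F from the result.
d(omega) = (-y + z + 1) dy ∧ dz + (3*x) dz ∧ dx + (-4*y) dx ∧ dy; curl F = (-y + z + 1, 3*x, -4*y)

d omega = sum_{i<j} (∂f_j/∂x_i - ∂f_i/∂x_j) dx_i ∧ dx_j. Under the identification (dy ∧ dz, dz ∧ dx, dx ∧ dy) ↔ (e_x, e_y, e_z), the coefficients are exactly the components of curl F. Compute:
  ∂R/∂y - ∂Q/∂z = (z + 1) - (y) = -y + z + 1
  ∂P/∂z - ∂R/∂x = (3*x) - (0) = 3*x
  ∂Q/∂x - ∂P/∂y = (-2*y) - (2*y) = -4*y.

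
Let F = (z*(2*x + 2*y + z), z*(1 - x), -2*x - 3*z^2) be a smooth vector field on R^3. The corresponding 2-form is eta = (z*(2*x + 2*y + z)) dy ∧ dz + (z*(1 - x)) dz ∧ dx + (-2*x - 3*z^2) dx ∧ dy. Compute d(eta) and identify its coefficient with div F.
d(eta) = (-4*z) dx ∧ dy ∧ dz; div F = -4*z

For a 2-form in R^3 of the form above, applying d gives a 3-form with coefficient ∂P/∂x + ∂Q/∂y + ∂R/∂z:
  ∂P/∂x = 2*z
  ∂Q/∂y = 0
  ∂R/∂z = -6*z
Sum = -4*z, which is exactly div F.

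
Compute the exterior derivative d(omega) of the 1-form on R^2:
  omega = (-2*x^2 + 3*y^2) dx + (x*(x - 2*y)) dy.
d(omega) = (2*x - 8*y) dx ∧ dy

For a 1-form omega = sum_i f_i dx_i, the exterior derivative is
  d(omega) = sum_{i < j} (∂f_j/∂x_i - ∂f_i/∂x_j) dx_i ∧ dx_j.
  coefficient of dx ∧ dy: ∂f_2/∂x - ∂f_1/∂y = ∂(x*(x - 2*y))/∂x - ∂(-2*x^2 + 3*y^2)/∂y = 2*x - 8*y
Assembling: d(omega) = (2*x - 8*y) dx ∧ dy.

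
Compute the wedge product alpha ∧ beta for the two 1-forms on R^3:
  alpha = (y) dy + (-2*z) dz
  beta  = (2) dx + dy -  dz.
alpha ∧ beta = (-2*y) dx ∧ dy + (-y + 2*z) dy ∧ dz + (4*z) dx ∧ dz

Distribute the wedge, using dx_i ∧ dx_j = -dx_j ∧ dx_i and dx_i ∧ dx_i = 0. For each pair (i, j) with i < j, the coefficient of dx_i ∧ dx_j in alpha ∧ beta is (alpha_i * beta_j - alpha_j * beta_i). Collecting: alpha ∧ beta = (-2*y) dx ∧ dy + (-y + 2*z) dy ∧ dz + (4*z) dx ∧ dz.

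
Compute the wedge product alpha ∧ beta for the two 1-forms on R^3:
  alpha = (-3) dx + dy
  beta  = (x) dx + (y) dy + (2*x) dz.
alpha ∧ beta = (-x - 3*y) dx ∧ dy + (-6*x) dx ∧ dz + (2*x) dy ∧ dz

Distribute the wedge, using dx_i ∧ dx_j = -dx_j ∧ dx_i and dx_i ∧ dx_i = 0. For each pair (i, j) with i < j, the coefficient of dx_i ∧ dx_j in alpha ∧ beta is (alpha_i * beta_j - alpha_j * beta_i). Collecting: alpha ∧ beta = (-x - 3*y) dx ∧ dy + (-6*x) dx ∧ dz + (2*x) dy ∧ dz.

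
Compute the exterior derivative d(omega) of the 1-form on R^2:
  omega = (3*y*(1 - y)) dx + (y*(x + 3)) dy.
d(omega) = (7*y - 3) dx ∧ dy

For a 1-form omega = sum_i f_i dx_i, the exterior derivative is
  d(omega) = sum_{i < j} (∂f_j/∂x_i - ∂f_i/∂x_j) dx_i ∧ dx_j.
  coefficient of dx ∧ dy: ∂f_2/∂x - ∂f_1/∂y = ∂(y*(x + 3))/∂x - ∂(3*y*(1 - y))/∂y = 7*y - 3
Assembling: d(omega) = (7*y - 3) dx ∧ dy.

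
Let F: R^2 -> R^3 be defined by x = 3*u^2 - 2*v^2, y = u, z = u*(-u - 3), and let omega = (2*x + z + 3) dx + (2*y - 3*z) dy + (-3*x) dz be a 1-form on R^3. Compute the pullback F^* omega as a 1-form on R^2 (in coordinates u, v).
F^* omega = (48*u^3 + 12*u^2 - 36*u*v^2 + 29*u - 18*v^2) du + (4*v*(-5*u^2 + 3*u + 4*v^2 - 3)) dv

Using F^*(f dg) = (f ∘ F) d(g ∘ F), substitute each coordinate x_i by F_i(u, v) in f_i, and replace dx_i by d F_i = (∂F_i/∂u) du + (∂F_i/∂v) dv.
  For the x component: f_1(F) = 5*u^2 - 3*u - 4*v^2 + 3; d F_1 = (6*u) du + (-4*v) dv
  For the y component: f_2(F) = u*(3*u + 11); d F_2 = (1) du + (0) dv
  For the z component: f_3(F) = -9*u^2 + 6*v^2; d F_3 = (-2*u - 3) du + (0) dv
Combining and collecting du, dv coefficients:
  coeff of du: 48*u^3 + 12*u^2 - 36*u*v^2 + 29*u - 18*v^2
  coeff of dv: 4*v*(-5*u^2 + 3*u + 4*v^2 - 3)
F^* omega = (48*u^3 + 12*u^2 - 36*u*v^2 + 29*u - 18*v^2) du + (4*v*(-5*u^2 + 3*u + 4*v^2 - 3)) dv.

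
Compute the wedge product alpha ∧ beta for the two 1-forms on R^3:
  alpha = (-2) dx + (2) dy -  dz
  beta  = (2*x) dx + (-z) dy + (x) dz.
alpha ∧ beta = (-4*x + 2*z) dx ∧ dy + (2*x - z) dy ∧ dz

Distribute the wedge, using dx_i ∧ dx_j = -dx_j ∧ dx_i and dx_i ∧ dx_i = 0. For each pair (i, j) with i < j, the coefficient of dx_i ∧ dx_j in alpha ∧ beta is (alpha_i * beta_j - alpha_j * beta_i). Collecting: alpha ∧ beta = (-4*x + 2*z) dx ∧ dy + (2*x - z) dy ∧ dz.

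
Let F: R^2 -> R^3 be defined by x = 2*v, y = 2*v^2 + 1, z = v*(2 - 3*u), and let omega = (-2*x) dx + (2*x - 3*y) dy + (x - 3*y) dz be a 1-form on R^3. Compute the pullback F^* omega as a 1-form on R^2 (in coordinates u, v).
F^* omega = (3*v*(6*v^2 - 2*v + 3)) du + (18*u*v^2 - 6*u*v + 9*u - 24*v^3 + 4*v^2 - 16*v - 6) dv

Using F^*(f dg) = (f ∘ F) d(g ∘ F), substitute each coordinate x_i by F_i(u, v) in f_i, and replace dx_i by d F_i = (∂F_i/∂u) du + (∂F_i/∂v) dv.
  For the x component: f_1(F) = -4*v; d F_1 = (0) du + (2) dv
  For the y component: f_2(F) = -6*v^2 + 4*v - 3; d F_2 = (0) du + (4*v) dv
  For the z component: f_3(F) = -6*v^2 + 2*v - 3; d F_3 = (-3*v) du + (2 - 3*u) dv
Combining and collecting du, dv coefficients:
  coeff of du: 3*v*(6*v^2 - 2*v + 3)
  coeff of dv: 18*u*v^2 - 6*u*v + 9*u - 24*v^3 + 4*v^2 - 16*v - 6
F^* omega = (3*v*(6*v^2 - 2*v + 3)) du + (18*u*v^2 - 6*u*v + 9*u - 24*v^3 + 4*v^2 - 16*v - 6) dv.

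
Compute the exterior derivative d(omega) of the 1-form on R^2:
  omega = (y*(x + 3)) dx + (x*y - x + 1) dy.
d(omega) = (-x + y - 4) dx ∧ dy

For a 1-form omega = sum_i f_i dx_i, the exterior derivative is
  d(omega) = sum_{i < j} (∂f_j/∂x_i - ∂f_i/∂x_j) dx_i ∧ dx_j.
  coefficient of dx ∧ dy: ∂f_2/∂x - ∂f_1/∂y = ∂(x*y - x + 1)/∂x - ∂(y*(x + 3))/∂y = -x + y - 4
Assembling: d(omega) = (-x + y - 4) dx ∧ dy.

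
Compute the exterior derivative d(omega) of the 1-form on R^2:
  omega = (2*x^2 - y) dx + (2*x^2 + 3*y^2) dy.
d(omega) = (4*x + 1) dx ∧ dy

For a 1-form omega = sum_i f_i dx_i, the exterior derivative is
  d(omega) = sum_{i < j} (∂f_j/∂x_i - ∂f_i/∂x_j) dx_i ∧ dx_j.
  coefficient of dx ∧ dy: ∂f_2/∂x - ∂f_1/∂y = ∂(2*x^2 + 3*y^2)/∂x - ∂(2*x^2 - y)/∂y = 4*x + 1
Assembling: d(omega) = (4*x + 1) dx ∧ dy.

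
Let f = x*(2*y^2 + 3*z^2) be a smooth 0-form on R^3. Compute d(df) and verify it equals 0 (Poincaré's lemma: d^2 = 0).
d(df) = 0

Step 1: df = sum_i (∂f/∂x_i) dx_i = (2*y^2 + 3*z^2) dx + (4*x*y) dy + (6*x*z) dz.
Step 2: Apply d again. Using the 1-form formula, the coefficient of dx ∧ dy in d(df) is ∂^2 f/∂x ∂y - ∂^2 f/∂y ∂x = (4*y) - (4*y) = 0 (equality of mixed partials for smooth f).
Similarly for dx ∧ dz and dy ∧ dz — all coefficients vanish. So d(df) = 0.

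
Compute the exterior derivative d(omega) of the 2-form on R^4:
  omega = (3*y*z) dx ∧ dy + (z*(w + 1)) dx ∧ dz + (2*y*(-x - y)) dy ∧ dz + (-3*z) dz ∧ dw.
d(omega) = (y) dx ∧ dy ∧ dz + (z) dx ∧ dz ∧ dw

For a 2-form omega = sum_{i<j} g_{ij} dx_i ∧ dx_j, the exterior derivative is
  d(omega) = sum_{i<j} d(g_{ij}) ∧ dx_i ∧ dx_j = sum_{i<j, k} (∂g_{ij}/∂x_k) dx_k ∧ dx_i ∧ dx_j.
Expand each term, using dx_k ∧ dx_i ∧ dx_j = sgn(permutation) dx_{(a)} ∧ dx_{(b)} ∧ dx_{(c)} with (a < b < c) sorted:
  d(3*y*z) includes (∂/∂z)(3*y*z) dz = (3*y) dz, which multiplied by dx ∧ dy gives (3*y) dx ∧ dy ∧ dz
  d(z*(w + 1)) includes (∂/∂w)(z*(w + 1)) dw = (z) dw, which multiplied by dx ∧ dz gives (z) dx ∧ dz ∧ dw
  d(2*y*(-x - y)) includes (∂/∂x)(2*y*(-x - y)) dx = (-2*y) dx, which multiplied by dy ∧ dz gives (-2*y) dx ∧ dy ∧ dz
Collecting like 3-forms: d(omega) = (y) dx ∧ dy ∧ dz + (z) dx ∧ dz ∧ dw.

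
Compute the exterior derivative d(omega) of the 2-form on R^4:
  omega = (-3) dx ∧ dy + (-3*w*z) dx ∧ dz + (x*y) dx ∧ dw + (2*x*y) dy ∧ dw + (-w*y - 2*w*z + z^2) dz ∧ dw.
d(omega) = (-3*z) dx ∧ dz ∧ dw + (-x + 2*y) dx ∧ dy ∧ dw + (-w) dy ∧ dz ∧ dw

For a 2-form omega = sum_{i<j} g_{ij} dx_i ∧ dx_j, the exterior derivative is
  d(omega) = sum_{i<j} d(g_{ij}) ∧ dx_i ∧ dx_j = sum_{i<j, k} (∂g_{ij}/∂x_k) dx_k ∧ dx_i ∧ dx_j.
Expand each term, using dx_k ∧ dx_i ∧ dx_j = sgn(permutation) dx_{(a)} ∧ dx_{(b)} ∧ dx_{(c)} with (a < b < c) sorted:
  d(-3*w*z) includes (∂/∂w)(-3*w*z) dw = (-3*z) dw, which multiplied by dx ∧ dz gives (-3*z) dx ∧ dz ∧ dw
  d(x*y) includes (∂/∂y)(x*y) dy = (x) dy, which multiplied by dx ∧ dw gives (-x) dx ∧ dy ∧ dw
  d(2*x*y) includes (∂/∂x)(2*x*y) dx = (2*y) dx, which multiplied by dy ∧ dw gives (2*y) dx ∧ dy ∧ dw
  d(-w*y - 2*w*z + z^2) includes (∂/∂y)(-w*y - 2*w*z + z^2) dy = (-w) dy, which multiplied by dz ∧ dw gives (-w) dy ∧ dz ∧ dw
Collecting like 3-forms: d(omega) = (-3*z) dx ∧ dz ∧ dw + (-x + 2*y) dx ∧ dy ∧ dw + (-w) dy ∧ dz ∧ dw.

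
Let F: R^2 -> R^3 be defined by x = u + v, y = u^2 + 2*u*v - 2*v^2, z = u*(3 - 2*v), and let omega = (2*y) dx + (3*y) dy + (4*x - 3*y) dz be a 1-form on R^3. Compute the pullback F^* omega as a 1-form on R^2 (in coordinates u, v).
F^* omega = (6*u^3 + 24*u^2*v - 7*u^2 + 12*u*v^2 - 22*u*v + 12*u - 24*v^3 + 6*v^2 + 12*v) du + (12*u^3 + 12*u^2*v - 6*u^2 - 48*u*v^2 - 4*u*v + 24*v^3 - 4*v^2) dv

Using F^*(f dg) = (f ∘ F) d(g ∘ F), substitute each coordinate x_i by F_i(u, v) in f_i, and replace dx_i by d F_i = (∂F_i/∂u) du + (∂F_i/∂v) dv.
  For the x component: f_1(F) = 2*u^2 + 4*u*v - 4*v^2; d F_1 = (1) du + (1) dv
  For the y component: f_2(F) = 3*u^2 + 6*u*v - 6*v^2; d F_2 = (2*u + 2*v) du + (2*u - 4*v) dv
  For the z component: f_3(F) = -3*u^2 - 6*u*v + 4*u + 6*v^2 + 4*v; d F_3 = (3 - 2*v) du + (-2*u) dv
Combining and collecting du, dv coefficients:
  coeff of du: 6*u^3 + 24*u^2*v - 7*u^2 + 12*u*v^2 - 22*u*v + 12*u - 24*v^3 + 6*v^2 + 12*v
  coeff of dv: 12*u^3 + 12*u^2*v - 6*u^2 - 48*u*v^2 - 4*u*v + 24*v^3 - 4*v^2
F^* omega = (6*u^3 + 24*u^2*v - 7*u^2 + 12*u*v^2 - 22*u*v + 12*u - 24*v^3 + 6*v^2 + 12*v) du + (12*u^3 + 12*u^2*v - 6*u^2 - 48*u*v^2 - 4*u*v + 24*v^3 - 4*v^2) dv.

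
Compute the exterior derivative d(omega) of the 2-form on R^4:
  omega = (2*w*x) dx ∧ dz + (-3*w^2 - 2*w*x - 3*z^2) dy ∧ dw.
d(omega) = (2*x) dx ∧ dz ∧ dw + (-2*w) dx ∧ dy ∧ dw + (6*z) dy ∧ dz ∧ dw

For a 2-form omega = sum_{i<j} g_{ij} dx_i ∧ dx_j, the exterior derivative is
  d(omega) = sum_{i<j} d(g_{ij}) ∧ dx_i ∧ dx_j = sum_{i<j, k} (∂g_{ij}/∂x_k) dx_k ∧ dx_i ∧ dx_j.
Expand each term, using dx_k ∧ dx_i ∧ dx_j = sgn(permutation) dx_{(a)} ∧ dx_{(b)} ∧ dx_{(c)} with (a < b < c) sorted:
  d(2*w*x) includes (∂/∂w)(2*w*x) dw = (2*x) dw, which multiplied by dx ∧ dz gives (2*x) dx ∧ dz ∧ dw
  d(-3*w^2 - 2*w*x - 3*z^2) includes (∂/∂x)(-3*w^2 - 2*w*x - 3*z^2) dx = (-2*w) dx, which multiplied by dy ∧ dw gives (-2*w) dx ∧ dy ∧ dw
  d(-3*w^2 - 2*w*x - 3*z^2) includes (∂/∂z)(-3*w^2 - 2*w*x - 3*z^2) dz = (-6*z) dz, which multiplied by dy ∧ dw gives (6*z) dy ∧ dz ∧ dw
Collecting like 3-forms: d(omega) = (2*x) dx ∧ dz ∧ dw + (-2*w) dx ∧ dy ∧ dw + (6*z) dy ∧ dz ∧ dw.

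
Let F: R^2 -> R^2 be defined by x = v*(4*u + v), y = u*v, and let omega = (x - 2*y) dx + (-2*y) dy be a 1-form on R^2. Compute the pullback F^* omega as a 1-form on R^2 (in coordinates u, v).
F^* omega = (v^2*(6*u + 4*v)) du + (2*v*(3*u^2 + 4*u*v + v^2)) dv

Using F^*(f dg) = (f ∘ F) d(g ∘ F), substitute each coordinate x_i by F_i(u, v) in f_i, and replace dx_i by d F_i = (∂F_i/∂u) du + (∂F_i/∂v) dv.
  For the x component: f_1(F) = v*(2*u + v); d F_1 = (4*v) du + (4*u + 2*v) dv
  For the y component: f_2(F) = -2*u*v; d F_2 = (v) du + (u) dv
Combining and collecting du, dv coefficients:
  coeff of du: v^2*(6*u + 4*v)
  coeff of dv: 2*v*(3*u^2 + 4*u*v + v^2)
F^* omega = (v^2*(6*u + 4*v)) du + (2*v*(3*u^2 + 4*u*v + v^2)) dv.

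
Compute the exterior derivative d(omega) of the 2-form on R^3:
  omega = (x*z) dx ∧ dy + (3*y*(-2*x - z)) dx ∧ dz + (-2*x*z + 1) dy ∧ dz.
d(omega) = (7*x + z) dx ∧ dy ∧ dz

For a 2-form omega = sum_{i<j} g_{ij} dx_i ∧ dx_j, the exterior derivative is
  d(omega) = sum_{i<j} d(g_{ij}) ∧ dx_i ∧ dx_j = sum_{i<j, k} (∂g_{ij}/∂x_k) dx_k ∧ dx_i ∧ dx_j.
Expand each term, using dx_k ∧ dx_i ∧ dx_j = sgn(permutation) dx_{(a)} ∧ dx_{(b)} ∧ dx_{(c)} with (a < b < c) sorted:
  d(x*z) includes (∂/∂z)(x*z) dz = (x) dz, which multiplied by dx ∧ dy gives (x) dx ∧ dy ∧ dz
  d(3*y*(-2*x - z)) includes (∂/∂y)(3*y*(-2*x - z)) dy = (-6*x - 3*z) dy, which multiplied by dx ∧ dz gives (6*x + 3*z) dx ∧ dy ∧ dz
  d(-2*x*z + 1) includes (∂/∂x)(-2*x*z + 1) dx = (-2*z) dx, which multiplied by dy ∧ dz gives (-2*z) dx ∧ dy ∧ dz
Collecting like 3-forms: d(omega) = (7*x + z) dx ∧ dy ∧ dz.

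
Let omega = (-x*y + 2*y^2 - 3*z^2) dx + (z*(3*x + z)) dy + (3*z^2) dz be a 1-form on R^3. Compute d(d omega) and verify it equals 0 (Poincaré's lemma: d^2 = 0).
d(d omega) = 0

Step 1: d omega = sum_{i<j} (∂f_j/∂x_i - ∂f_i/∂x_j) dx_i ∧ dx_j:
  coeff of dx ∧ dy: x - 4*y + 3*z
  coeff of dx ∧ dz: 6*z
  coeff of dy ∧ dz: -3*x - 2*z
Step 2: Apply d again to each 2-form coefficient. The only possible 3-form in R^3 is dx ∧ dy ∧ dz, with coefficient
  ∂(coeff of dy∧dz)/∂x - ∂(coeff of dx∧dz)/∂y + ∂(coeff of dx∧dy)/∂z
  = ∂/∂x (-3*x - 2*z) - ∂/∂y (6*z) + ∂/∂z (x - 4*y + 3*z).
Each of these terms simplifies to sums of mixed partials that cancel in pairs. The result is 0 (by equality of mixed partials for smooth functions — Schwarz / Clairaut).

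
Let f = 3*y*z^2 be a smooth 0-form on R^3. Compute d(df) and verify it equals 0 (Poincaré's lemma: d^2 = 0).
d(df) = 0

Step 1: df = sum_i (∂f/∂x_i) dx_i = (0) dx + (3*z^2) dy + (6*y*z) dz.
Step 2: Apply d again. Using the 1-form formula, the coefficient of dx ∧ dy in d(df) is ∂^2 f/∂x ∂y - ∂^2 f/∂y ∂x = (0) - (0) = 0 (equality of mixed partials for smooth f).
Similarly for dx ∧ dz and dy ∧ dz — all coefficients vanish. So d(df) = 0.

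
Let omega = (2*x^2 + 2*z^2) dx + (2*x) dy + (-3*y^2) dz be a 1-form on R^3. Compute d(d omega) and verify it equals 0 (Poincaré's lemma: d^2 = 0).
d(d omega) = 0

Step 1: d omega = sum_{i<j} (∂f_j/∂x_i - ∂f_i/∂x_j) dx_i ∧ dx_j:
  coeff of dx ∧ dy: 2
  coeff of dx ∧ dz: -4*z
  coeff of dy ∧ dz: -6*y
Step 2: Apply d again to each 2-form coefficient. The only possible 3-form in R^3 is dx ∧ dy ∧ dz, with coefficient
  ∂(coeff of dy∧dz)/∂x - ∂(coeff of dx∧dz)/∂y + ∂(coeff of dx∧dy)/∂z
  = ∂/∂x (-6*y) - ∂/∂y (-4*z) + ∂/∂z (2).
Each of these terms simplifies to sums of mixed partials that cancel in pairs. The result is 0 (by equality of mixed partials for smooth functions — Schwarz / Clairaut).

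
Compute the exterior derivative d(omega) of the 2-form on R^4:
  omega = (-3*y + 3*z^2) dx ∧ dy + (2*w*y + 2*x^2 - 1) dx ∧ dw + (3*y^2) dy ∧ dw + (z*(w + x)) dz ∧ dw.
d(omega) = (6*z) dx ∧ dy ∧ dz + (-2*w) dx ∧ dy ∧ dw + (z) dx ∧ dz ∧ dw

For a 2-form omega = sum_{i<j} g_{ij} dx_i ∧ dx_j, the exterior derivative is
  d(omega) = sum_{i<j} d(g_{ij}) ∧ dx_i ∧ dx_j = sum_{i<j, k} (∂g_{ij}/∂x_k) dx_k ∧ dx_i ∧ dx_j.
Expand each term, using dx_k ∧ dx_i ∧ dx_j = sgn(permutation) dx_{(a)} ∧ dx_{(b)} ∧ dx_{(c)} with (a < b < c) sorted:
  d(-3*y + 3*z^2) includes (∂/∂z)(-3*y + 3*z^2) dz = (6*z) dz, which multiplied by dx ∧ dy gives (6*z) dx ∧ dy ∧ dz
  d(2*w*y + 2*x^2 - 1) includes (∂/∂y)(2*w*y + 2*x^2 - 1) dy = (2*w) dy, which multiplied by dx ∧ dw gives (-2*w) dx ∧ dy ∧ dw
  d(z*(w + x)) includes (∂/∂x)(z*(w + x)) dx = (z) dx, which multiplied by dz ∧ dw gives (z) dx ∧ dz ∧ dw
Collecting like 3-forms: d(omega) = (6*z) dx ∧ dy ∧ dz + (-2*w) dx ∧ dy ∧ dw + (z) dx ∧ dz ∧ dw.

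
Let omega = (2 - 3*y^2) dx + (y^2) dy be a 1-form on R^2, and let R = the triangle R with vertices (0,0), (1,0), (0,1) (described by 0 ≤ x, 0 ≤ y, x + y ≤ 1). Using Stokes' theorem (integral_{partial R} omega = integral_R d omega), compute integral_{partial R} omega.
integral_(partial R) omega = 1

Stokes: integral_partial_R omega = integral_R d omega with d omega = (∂Q/∂x - ∂P/∂y) dx ∧ dy.
  ∂Q/∂x = 0
  ∂P/∂y = -6*y
  integrand = ∂Q/∂x - ∂P/∂y = 6*y.
Integrating over R: integral_0^1 integral_0^{1-x} (6*y) dy dx = 1.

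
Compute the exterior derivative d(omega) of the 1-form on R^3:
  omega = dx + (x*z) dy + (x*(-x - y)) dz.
d(omega) = (z) dx ∧ dy + (-2*x - y) dx ∧ dz + (-2*x) dy ∧ dz

For a 1-form omega = sum_i f_i dx_i, the exterior derivative is
  d(omega) = sum_{i < j} (∂f_j/∂x_i - ∂f_i/∂x_j) dx_i ∧ dx_j.
  coefficient of dx ∧ dy: ∂f_2/∂x - ∂f_1/∂y = ∂(x*z)/∂x - ∂(1)/∂y = z
  coefficient of dx ∧ dz: ∂f_3/∂x - ∂f_1/∂z = ∂(x*(-x - y))/∂x - ∂(1)/∂z = -2*x - y
  coefficient of dy ∧ dz: ∂f_3/∂y - ∂f_2/∂z = ∂(x*(-x - y))/∂y - ∂(x*z)/∂z = -2*x
Assembling: d(omega) = (z) dx ∧ dy + (-2*x - y) dx ∧ dz + (-2*x) dy ∧ dz.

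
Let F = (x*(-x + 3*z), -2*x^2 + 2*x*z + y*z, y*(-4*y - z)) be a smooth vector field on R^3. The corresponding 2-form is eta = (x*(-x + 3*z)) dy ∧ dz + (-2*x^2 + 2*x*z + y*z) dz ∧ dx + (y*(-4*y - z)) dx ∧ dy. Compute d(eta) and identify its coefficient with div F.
d(eta) = (-2*x - y + 4*z) dx ∧ dy ∧ dz; div F = -2*x - y + 4*z

For a 2-form in R^3 of the form above, applying d gives a 3-form with coefficient ∂P/∂x + ∂Q/∂y + ∂R/∂z:
  ∂P/∂x = -2*x + 3*z
  ∂Q/∂y = z
  ∂R/∂z = -y
Sum = -2*x - y + 4*z, which is exactly div F.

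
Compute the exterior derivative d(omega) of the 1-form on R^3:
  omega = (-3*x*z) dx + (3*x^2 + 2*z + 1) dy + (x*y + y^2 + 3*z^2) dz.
d(omega) = (6*x) dx ∧ dy + (3*x + y) dx ∧ dz + (x + 2*y - 2) dy ∧ dz

For a 1-form omega = sum_i f_i dx_i, the exterior derivative is
  d(omega) = sum_{i < j} (∂f_j/∂x_i - ∂f_i/∂x_j) dx_i ∧ dx_j.
  coefficient of dx ∧ dy: ∂f_2/∂x - ∂f_1/∂y = ∂(3*x^2 + 2*z + 1)/∂x - ∂(-3*x*z)/∂y = 6*x
  coefficient of dx ∧ dz: ∂f_3/∂x - ∂f_1/∂z = ∂(x*y + y^2 + 3*z^2)/∂x - ∂(-3*x*z)/∂z = 3*x + y
  coefficient of dy ∧ dz: ∂f_3/∂y - ∂f_2/∂z = ∂(x*y + y^2 + 3*z^2)/∂y - ∂(3*x^2 + 2*z + 1)/∂z = x + 2*y - 2
Assembling: d(omega) = (6*x) dx ∧ dy + (3*x + y) dx ∧ dz + (x + 2*y - 2) dy ∧ dz.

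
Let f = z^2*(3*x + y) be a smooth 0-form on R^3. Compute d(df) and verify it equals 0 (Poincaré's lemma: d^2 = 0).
d(df) = 0

Step 1: df = sum_i (∂f/∂x_i) dx_i = (3*z^2) dx + (z^2) dy + (2*z*(3*x + y)) dz.
Step 2: Apply d again. Using the 1-form formula, the coefficient of dx ∧ dy in d(df) is ∂^2 f/∂x ∂y - ∂^2 f/∂y ∂x = (0) - (0) = 0 (equality of mixed partials for smooth f).
Similarly for dx ∧ dz and dy ∧ dz — all coefficients vanish. So d(df) = 0.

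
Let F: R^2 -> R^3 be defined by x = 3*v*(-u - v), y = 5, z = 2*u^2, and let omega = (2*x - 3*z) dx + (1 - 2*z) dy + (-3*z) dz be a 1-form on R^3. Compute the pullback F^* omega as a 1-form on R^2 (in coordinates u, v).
F^* omega = (-24*u^3 + 18*u^2*v + 18*u*v^2 + 18*v^3) du + (18*u^3 + 54*u^2*v + 54*u*v^2 + 36*v^3) dv

Using F^*(f dg) = (f ∘ F) d(g ∘ F), substitute each coordinate x_i by F_i(u, v) in f_i, and replace dx_i by d F_i = (∂F_i/∂u) du + (∂F_i/∂v) dv.
  For the x component: f_1(F) = -6*u^2 - 6*u*v - 6*v^2; d F_1 = (-3*v) du + (-3*u - 6*v) dv
  For the y component: f_2(F) = 1 - 4*u^2; d F_2 = (0) du + (0) dv
  For the z component: f_3(F) = -6*u^2; d F_3 = (4*u) du + (0) dv
Combining and collecting du, dv coefficients:
  coeff of du: -24*u^3 + 18*u^2*v + 18*u*v^2 + 18*v^3
  coeff of dv: 18*u^3 + 54*u^2*v + 54*u*v^2 + 36*v^3
F^* omega = (-24*u^3 + 18*u^2*v + 18*u*v^2 + 18*v^3) du + (18*u^3 + 54*u^2*v + 54*u*v^2 + 36*v^3) dv.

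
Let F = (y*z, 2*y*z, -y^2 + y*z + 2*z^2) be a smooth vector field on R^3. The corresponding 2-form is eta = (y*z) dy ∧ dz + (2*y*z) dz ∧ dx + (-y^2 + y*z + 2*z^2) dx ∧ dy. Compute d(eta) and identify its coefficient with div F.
d(eta) = (y + 6*z) dx ∧ dy ∧ dz; div F = y + 6*z

For a 2-form in R^3 of the form above, applying d gives a 3-form with coefficient ∂P/∂x + ∂Q/∂y + ∂R/∂z:
  ∂P/∂x = 0
  ∂Q/∂y = 2*z
  ∂R/∂z = y + 4*z
Sum = y + 6*z, which is exactly div F.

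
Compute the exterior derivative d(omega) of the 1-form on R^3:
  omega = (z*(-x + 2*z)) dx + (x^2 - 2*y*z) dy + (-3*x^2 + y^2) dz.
d(omega) = (2*x) dx ∧ dy + (-5*x - 4*z) dx ∧ dz + (4*y) dy ∧ dz

For a 1-form omega = sum_i f_i dx_i, the exterior derivative is
  d(omega) = sum_{i < j} (∂f_j/∂x_i - ∂f_i/∂x_j) dx_i ∧ dx_j.
  coefficient of dx ∧ dy: ∂f_2/∂x - ∂f_1/∂y = ∂(x^2 - 2*y*z)/∂x - ∂(z*(-x + 2*z))/∂y = 2*x
  coefficient of dx ∧ dz: ∂f_3/∂x - ∂f_1/∂z = ∂(-3*x^2 + y^2)/∂x - ∂(z*(-x + 2*z))/∂z = -5*x - 4*z
  coefficient of dy ∧ dz: ∂f_3/∂y - ∂f_2/∂z = ∂(-3*x^2 + y^2)/∂y - ∂(x^2 - 2*y*z)/∂z = 4*y
Assembling: d(omega) = (2*x) dx ∧ dy + (-5*x - 4*z) dx ∧ dz + (4*y) dy ∧ dz.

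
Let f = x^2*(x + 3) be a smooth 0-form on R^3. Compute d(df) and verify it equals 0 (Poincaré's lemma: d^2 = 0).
d(df) = 0

Step 1: df = sum_i (∂f/∂x_i) dx_i = (3*x*(x + 2)) dx + (0) dy + (0) dz.
Step 2: Apply d again. Using the 1-form formula, the coefficient of dx ∧ dy in d(df) is ∂^2 f/∂x ∂y - ∂^2 f/∂y ∂x = (0) - (0) = 0 (equality of mixed partials for smooth f).
Similarly for dx ∧ dz and dy ∧ dz — all coefficients vanish. So d(df) = 0.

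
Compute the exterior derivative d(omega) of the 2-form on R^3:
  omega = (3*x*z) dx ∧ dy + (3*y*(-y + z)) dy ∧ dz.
d(omega) = (3*x) dx ∧ dy ∧ dz

For a 2-form omega = sum_{i<j} g_{ij} dx_i ∧ dx_j, the exterior derivative is
  d(omega) = sum_{i<j} d(g_{ij}) ∧ dx_i ∧ dx_j = sum_{i<j, k} (∂g_{ij}/∂x_k) dx_k ∧ dx_i ∧ dx_j.
Expand each term, using dx_k ∧ dx_i ∧ dx_j = sgn(permutation) dx_{(a)} ∧ dx_{(b)} ∧ dx_{(c)} with (a < b < c) sorted:
  d(3*x*z) includes (∂/∂z)(3*x*z) dz = (3*x) dz, which multiplied by dx ∧ dy gives (3*x) dx ∧ dy ∧ dz
Collecting like 3-forms: d(omega) = (3*x) dx ∧ dy ∧ dz.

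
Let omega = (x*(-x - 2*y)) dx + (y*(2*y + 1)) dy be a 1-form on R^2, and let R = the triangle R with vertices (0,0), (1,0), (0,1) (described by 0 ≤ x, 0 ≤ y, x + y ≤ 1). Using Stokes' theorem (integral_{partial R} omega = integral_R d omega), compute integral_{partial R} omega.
integral_(partial R) omega = 1/3

Stokes: integral_partial_R omega = integral_R d omega with d omega = (∂Q/∂x - ∂P/∂y) dx ∧ dy.
  ∂Q/∂x = 0
  ∂P/∂y = -2*x
  integrand = ∂Q/∂x - ∂P/∂y = 2*x.
Integrating over R: integral_0^1 integral_0^{1-x} (2*x) dy dx = 1/3.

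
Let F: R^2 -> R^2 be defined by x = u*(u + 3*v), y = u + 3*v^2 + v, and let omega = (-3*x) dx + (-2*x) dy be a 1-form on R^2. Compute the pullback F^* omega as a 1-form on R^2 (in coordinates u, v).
F^* omega = (u*(-6*u^2 - 27*u*v - 2*u - 27*v^2 - 6*v)) du + (u*(-9*u^2 - 39*u*v - 2*u - 36*v^2 - 6*v)) dv

Using F^*(f dg) = (f ∘ F) d(g ∘ F), substitute each coordinate x_i by F_i(u, v) in f_i, and replace dx_i by d F_i = (∂F_i/∂u) du + (∂F_i/∂v) dv.
  For the x component: f_1(F) = 3*u*(-u - 3*v); d F_1 = (2*u + 3*v) du + (3*u) dv
  For the y component: f_2(F) = 2*u*(-u - 3*v); d F_2 = (1) du + (6*v + 1) dv
Combining and collecting du, dv coefficients:
  coeff of du: u*(-6*u^2 - 27*u*v - 2*u - 27*v^2 - 6*v)
  coeff of dv: u*(-9*u^2 - 39*u*v - 2*u - 36*v^2 - 6*v)
F^* omega = (u*(-6*u^2 - 27*u*v - 2*u - 27*v^2 - 6*v)) du + (u*(-9*u^2 - 39*u*v - 2*u - 36*v^2 - 6*v)) dv.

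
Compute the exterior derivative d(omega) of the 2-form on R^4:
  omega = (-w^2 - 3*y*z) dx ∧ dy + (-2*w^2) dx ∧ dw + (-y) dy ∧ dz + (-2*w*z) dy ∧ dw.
d(omega) = (-3*y) dx ∧ dy ∧ dz + (-2*w) dx ∧ dy ∧ dw + (2*w) dy ∧ dz ∧ dw

For a 2-form omega = sum_{i<j} g_{ij} dx_i ∧ dx_j, the exterior derivative is
  d(omega) = sum_{i<j} d(g_{ij}) ∧ dx_i ∧ dx_j = sum_{i<j, k} (∂g_{ij}/∂x_k) dx_k ∧ dx_i ∧ dx_j.
Expand each term, using dx_k ∧ dx_i ∧ dx_j = sgn(permutation) dx_{(a)} ∧ dx_{(b)} ∧ dx_{(c)} with (a < b < c) sorted:
  d(-w^2 - 3*y*z) includes (∂/∂z)(-w^2 - 3*y*z) dz = (-3*y) dz, which multiplied by dx ∧ dy gives (-3*y) dx ∧ dy ∧ dz
  d(-w^2 - 3*y*z) includes (∂/∂w)(-w^2 - 3*y*z) dw = (-2*w) dw, which multiplied by dx ∧ dy gives (-2*w) dx ∧ dy ∧ dw
  d(-2*w*z) includes (∂/∂z)(-2*w*z) dz = (-2*w) dz, which multiplied by dy ∧ dw gives (2*w) dy ∧ dz ∧ dw
Collecting like 3-forms: d(omega) = (-3*y) dx ∧ dy ∧ dz + (-2*w) dx ∧ dy ∧ dw + (2*w) dy ∧ dz ∧ dw.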